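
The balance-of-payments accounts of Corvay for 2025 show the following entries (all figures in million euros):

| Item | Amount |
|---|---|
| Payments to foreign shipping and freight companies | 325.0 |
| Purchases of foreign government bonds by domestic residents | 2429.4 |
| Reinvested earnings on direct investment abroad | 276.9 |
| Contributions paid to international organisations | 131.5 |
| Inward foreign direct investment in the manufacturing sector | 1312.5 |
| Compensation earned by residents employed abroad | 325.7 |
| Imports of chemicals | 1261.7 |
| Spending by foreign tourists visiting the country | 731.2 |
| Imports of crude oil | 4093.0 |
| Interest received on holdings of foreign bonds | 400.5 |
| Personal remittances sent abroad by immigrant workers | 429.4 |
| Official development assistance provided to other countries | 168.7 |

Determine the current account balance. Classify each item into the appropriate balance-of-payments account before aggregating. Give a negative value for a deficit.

Goods: -4093.0 - 1261.7 = -5354.7
Services: -325.0 + 731.2 = 406.2
Primary income: 276.9 + 400.5 + 325.7 = 1003.1
Secondary income: -131.5 - 429.4 - 168.7 = -729.6
Current account = (-5354.7) + 406.2 + 1003.1 + (-729.6) = -4675.0
(Excluded from the current account — financial account: purchases of foreign government bonds by domestic residents 2429.4, inward foreign direct investment in the manufacturing sector 1312.5.)

-4675.0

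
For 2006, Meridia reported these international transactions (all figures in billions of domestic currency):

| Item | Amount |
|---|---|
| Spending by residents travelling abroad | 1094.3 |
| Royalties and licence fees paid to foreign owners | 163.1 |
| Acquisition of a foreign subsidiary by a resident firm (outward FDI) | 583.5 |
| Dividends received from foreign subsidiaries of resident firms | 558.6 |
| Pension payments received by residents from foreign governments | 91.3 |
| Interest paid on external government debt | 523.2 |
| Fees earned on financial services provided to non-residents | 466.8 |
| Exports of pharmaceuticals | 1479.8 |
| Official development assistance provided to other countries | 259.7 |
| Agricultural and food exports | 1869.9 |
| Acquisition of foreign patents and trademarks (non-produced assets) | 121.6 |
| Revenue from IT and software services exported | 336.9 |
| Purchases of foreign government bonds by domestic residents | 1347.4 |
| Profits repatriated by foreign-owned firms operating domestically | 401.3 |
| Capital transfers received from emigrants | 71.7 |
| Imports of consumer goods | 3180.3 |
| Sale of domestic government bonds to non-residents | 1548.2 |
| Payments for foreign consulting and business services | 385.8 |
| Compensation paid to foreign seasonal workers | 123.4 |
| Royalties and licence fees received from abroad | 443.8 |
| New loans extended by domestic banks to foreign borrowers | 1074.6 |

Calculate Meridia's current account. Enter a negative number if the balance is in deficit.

Goods: 1479.8 - 3180.3 + 1869.9 = 169.4
Services: 443.8 - 1094.3 + 466.8 - 163.1 - 385.8 + 336.9 = -395.7
Primary income: -401.3 - 523.2 + 558.6 - 123.4 = -489.3
Secondary income: -259.7 + 91.3 = -168.4
Current account = 169.4 + (-395.7) + (-489.3) + (-168.4) = -884.0
(Excluded from the current account — financial account: acquisition of a foreign subsidiary by a resident firm (outward FDI) 583.5, purchases of foreign government bonds by domestic residents 1347.4, sale of domestic government bonds to non-residents 1548.2, new loans extended by domestic banks to foreign borrowers 1074.6; capital account: acquisition of foreign patents and trademarks (non-produced assets) 121.6, capital transfers received from emigrants 71.7.)

-884.0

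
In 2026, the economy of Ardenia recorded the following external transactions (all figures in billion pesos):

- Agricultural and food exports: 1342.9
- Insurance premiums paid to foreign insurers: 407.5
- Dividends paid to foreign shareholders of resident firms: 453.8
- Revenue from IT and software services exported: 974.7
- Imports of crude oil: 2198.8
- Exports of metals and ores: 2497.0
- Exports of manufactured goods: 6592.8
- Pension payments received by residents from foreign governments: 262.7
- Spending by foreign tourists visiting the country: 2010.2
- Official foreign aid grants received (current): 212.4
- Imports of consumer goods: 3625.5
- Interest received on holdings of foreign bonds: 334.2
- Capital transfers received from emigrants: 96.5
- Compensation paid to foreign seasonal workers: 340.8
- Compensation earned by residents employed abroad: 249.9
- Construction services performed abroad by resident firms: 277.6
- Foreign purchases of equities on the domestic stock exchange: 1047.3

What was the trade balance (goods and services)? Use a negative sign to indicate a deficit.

7463.4

Goods: 6592.8 - 2198.8 + 1342.9 + 2497.0 - 3625.5 = 4608.4
Services: 277.6 + 2010.2 + 974.7 - 407.5 = 2855.0
Trade balance = 4608.4 + 2855.0 = 7463.4
(Excluded from the trade balance — primary income: dividends paid to foreign shareholders of resident firms 453.8, interest received on holdings of foreign bonds 334.2, compensation paid to foreign seasonal workers 340.8, compensation earned by residents employed abroad 249.9; secondary income: pension payments received by residents from foreign governments 262.7, official foreign aid grants received (current) 212.4; capital account: capital transfers received from emigrants 96.5; financial account: foreign purchases of equities on the domestic stock exchange 1047.3.)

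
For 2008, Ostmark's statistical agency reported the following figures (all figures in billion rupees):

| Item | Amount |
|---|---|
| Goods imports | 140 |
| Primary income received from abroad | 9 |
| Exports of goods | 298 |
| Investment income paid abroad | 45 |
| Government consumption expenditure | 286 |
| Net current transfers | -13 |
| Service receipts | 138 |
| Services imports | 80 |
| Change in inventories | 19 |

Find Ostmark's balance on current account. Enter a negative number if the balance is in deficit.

Goods balance = 298 - 140 = 158
Services balance = 138 - 80 = 58
Trade balance (goods + services) = 158 + 58 = 216
Net primary income = 9 - 45 = -36
Net secondary income = -13
Current account = 216 + (-36) + (-13) = 167

167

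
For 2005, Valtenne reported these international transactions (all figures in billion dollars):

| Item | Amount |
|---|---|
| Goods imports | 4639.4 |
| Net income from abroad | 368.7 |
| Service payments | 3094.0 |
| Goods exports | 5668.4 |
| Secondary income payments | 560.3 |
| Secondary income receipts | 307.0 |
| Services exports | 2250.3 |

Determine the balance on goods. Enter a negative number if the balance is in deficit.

Goods balance = 5668.4 - 4639.4 = 1029.0

1029.0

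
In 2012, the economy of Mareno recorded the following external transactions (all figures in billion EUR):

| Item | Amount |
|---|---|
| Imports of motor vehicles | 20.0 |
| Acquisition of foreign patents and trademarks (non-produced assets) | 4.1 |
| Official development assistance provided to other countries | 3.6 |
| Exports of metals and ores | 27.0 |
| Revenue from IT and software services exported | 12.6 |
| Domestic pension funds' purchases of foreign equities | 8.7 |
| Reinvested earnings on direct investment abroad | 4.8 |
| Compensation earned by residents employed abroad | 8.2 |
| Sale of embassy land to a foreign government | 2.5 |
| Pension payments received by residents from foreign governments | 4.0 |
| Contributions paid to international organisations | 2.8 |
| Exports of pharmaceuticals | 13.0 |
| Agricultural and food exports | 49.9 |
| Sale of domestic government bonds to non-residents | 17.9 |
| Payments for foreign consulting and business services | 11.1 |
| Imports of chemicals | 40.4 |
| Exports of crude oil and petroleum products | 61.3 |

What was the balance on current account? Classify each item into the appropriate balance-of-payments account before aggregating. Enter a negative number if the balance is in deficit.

102.9

Goods: 27.0 + 61.3 - 20.0 + 49.9 + 13.0 - 40.4 = 90.8
Services: 12.6 - 11.1 = 1.5
Primary income: 8.2 + 4.8 = 13.0
Secondary income: -3.6 + 4.0 - 2.8 = -2.4
Current account = 90.8 + 1.5 + 13.0 + (-2.4) = 102.9
(Excluded from the current account — capital account: acquisition of foreign patents and trademarks (non-produced assets) 4.1, sale of embassy land to a foreign government 2.5; financial account: domestic pension funds' purchases of foreign equities 8.7, sale of domestic government bonds to non-residents 17.9.)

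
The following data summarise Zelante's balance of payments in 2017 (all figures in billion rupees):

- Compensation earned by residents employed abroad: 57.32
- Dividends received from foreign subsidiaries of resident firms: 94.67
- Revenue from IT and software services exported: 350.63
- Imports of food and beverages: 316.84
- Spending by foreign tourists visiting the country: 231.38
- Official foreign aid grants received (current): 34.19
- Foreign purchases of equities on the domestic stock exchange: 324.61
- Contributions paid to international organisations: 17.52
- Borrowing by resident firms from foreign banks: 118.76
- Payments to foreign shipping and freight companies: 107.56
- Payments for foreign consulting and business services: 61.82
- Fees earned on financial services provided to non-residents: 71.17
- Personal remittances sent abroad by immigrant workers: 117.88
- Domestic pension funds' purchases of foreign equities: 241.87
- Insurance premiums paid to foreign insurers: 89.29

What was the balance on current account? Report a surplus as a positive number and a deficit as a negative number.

Goods: -316.84
Services: 350.63 + 231.38 - 61.82 + 71.17 - 89.29 - 107.56 = 394.51
Primary income: 94.67 + 57.32 = 151.99
Secondary income: -117.88 - 17.52 + 34.19 = -101.21
Current account = (-316.84) + 394.51 + 151.99 + (-101.21) = 128.45
(Excluded from the current account — financial account: foreign purchases of equities on the domestic stock exchange 324.61, borrowing by resident firms from foreign banks 118.76, domestic pension funds' purchases of foreign equities 241.87.)

128.45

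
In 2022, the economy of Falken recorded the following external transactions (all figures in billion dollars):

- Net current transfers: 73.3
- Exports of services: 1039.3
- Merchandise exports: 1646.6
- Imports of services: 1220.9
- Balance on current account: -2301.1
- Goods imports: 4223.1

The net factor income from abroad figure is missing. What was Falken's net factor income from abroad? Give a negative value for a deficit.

Current account = goods balance + services balance + net primary income + net secondary income
Sum of the known components = -2684.8
Net factor income from abroad = CA - (known components) = -2301.1 - (-2684.8) = 383.7

383.7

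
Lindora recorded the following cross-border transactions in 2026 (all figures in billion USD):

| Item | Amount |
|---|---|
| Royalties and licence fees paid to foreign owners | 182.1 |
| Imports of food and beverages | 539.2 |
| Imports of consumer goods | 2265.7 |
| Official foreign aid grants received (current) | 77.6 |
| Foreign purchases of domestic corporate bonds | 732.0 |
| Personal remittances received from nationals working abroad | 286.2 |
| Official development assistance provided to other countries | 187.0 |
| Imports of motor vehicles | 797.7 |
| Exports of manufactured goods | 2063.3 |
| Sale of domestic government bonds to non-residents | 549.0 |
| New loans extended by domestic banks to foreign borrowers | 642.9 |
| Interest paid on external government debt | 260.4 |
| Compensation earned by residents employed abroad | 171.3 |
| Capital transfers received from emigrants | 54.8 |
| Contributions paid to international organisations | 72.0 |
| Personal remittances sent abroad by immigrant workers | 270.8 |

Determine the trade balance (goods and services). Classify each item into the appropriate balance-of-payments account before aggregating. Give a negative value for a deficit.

-1721.4

Goods: -539.2 - 797.7 - 2265.7 + 2063.3 = -1539.3
Services: -182.1
Trade balance = -1539.3 + (-182.1) = -1721.4
(Excluded from the trade balance — secondary income: official foreign aid grants received (current) 77.6, personal remittances received from nationals working abroad 286.2, official development assistance provided to other countries 187.0, contributions paid to international organisations 72.0, personal remittances sent abroad by immigrant workers 270.8; financial account: foreign purchases of domestic corporate bonds 732.0, sale of domestic government bonds to non-residents 549.0, new loans extended by domestic banks to foreign borrowers 642.9; primary income: interest paid on external government debt 260.4, compensation earned by residents employed abroad 171.3; capital account: capital transfers received from emigrants 54.8.)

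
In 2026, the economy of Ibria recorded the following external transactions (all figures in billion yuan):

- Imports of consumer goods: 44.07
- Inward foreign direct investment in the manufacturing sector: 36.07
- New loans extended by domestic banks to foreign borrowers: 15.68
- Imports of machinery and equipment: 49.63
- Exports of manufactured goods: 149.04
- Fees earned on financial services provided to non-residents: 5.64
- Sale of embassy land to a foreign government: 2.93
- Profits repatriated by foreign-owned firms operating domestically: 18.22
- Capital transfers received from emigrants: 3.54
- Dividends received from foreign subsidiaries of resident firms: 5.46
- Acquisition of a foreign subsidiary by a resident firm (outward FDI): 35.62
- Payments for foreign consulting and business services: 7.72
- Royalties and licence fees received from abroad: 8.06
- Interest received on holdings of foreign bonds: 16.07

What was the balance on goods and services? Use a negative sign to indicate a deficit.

61.32

Goods: -49.63 + 149.04 - 44.07 = 55.34
Services: 5.64 + 8.06 - 7.72 = 5.98
Trade balance = 55.34 + 5.98 = 61.32
(Excluded from the trade balance — financial account: inward foreign direct investment in the manufacturing sector 36.07, new loans extended by domestic banks to foreign borrowers 15.68, acquisition of a foreign subsidiary by a resident firm (outward FDI) 35.62; capital account: sale of embassy land to a foreign government 2.93, capital transfers received from emigrants 3.54; primary income: profits repatriated by foreign-owned firms operating domestically 18.22, dividends received from foreign subsidiaries of resident firms 5.46, interest received on holdings of foreign bonds 16.07.)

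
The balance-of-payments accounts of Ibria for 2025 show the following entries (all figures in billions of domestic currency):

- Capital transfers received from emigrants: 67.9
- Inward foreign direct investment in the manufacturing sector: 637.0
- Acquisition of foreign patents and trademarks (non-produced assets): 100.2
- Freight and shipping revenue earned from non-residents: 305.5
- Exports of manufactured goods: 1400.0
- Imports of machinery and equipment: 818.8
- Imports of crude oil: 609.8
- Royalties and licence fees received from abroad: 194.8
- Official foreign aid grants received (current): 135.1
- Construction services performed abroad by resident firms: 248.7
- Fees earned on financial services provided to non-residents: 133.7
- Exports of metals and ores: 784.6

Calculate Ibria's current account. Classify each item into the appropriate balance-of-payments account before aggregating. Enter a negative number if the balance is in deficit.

Goods: -818.8 - 609.8 + 1400.0 + 784.6 = 756.0
Services: 133.7 + 305.5 + 194.8 + 248.7 = 882.7
Secondary income: 135.1
Current account = 756.0 + 882.7 + 135.1 = 1773.8
(Excluded from the current account — capital account: capital transfers received from emigrants 67.9, acquisition of foreign patents and trademarks (non-produced assets) 100.2; financial account: inward foreign direct investment in the manufacturing sector 637.0.)

1773.8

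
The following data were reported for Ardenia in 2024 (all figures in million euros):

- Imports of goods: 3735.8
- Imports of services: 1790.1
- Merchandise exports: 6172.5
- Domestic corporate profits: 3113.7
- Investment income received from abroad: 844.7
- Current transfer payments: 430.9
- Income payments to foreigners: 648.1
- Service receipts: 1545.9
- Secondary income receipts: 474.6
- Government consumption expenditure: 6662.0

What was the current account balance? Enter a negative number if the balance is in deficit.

2432.8

Goods balance = 6172.5 - 3735.8 = 2436.7
Services balance = 1545.9 - 1790.1 = -244.2
Trade balance (goods + services) = 2436.7 + (-244.2) = 2192.5
Net primary income = 844.7 - 648.1 = 196.6
Net secondary income = 474.6 - 430.9 = 43.7
Current account = 2192.5 + 196.6 + 43.7 = 2432.8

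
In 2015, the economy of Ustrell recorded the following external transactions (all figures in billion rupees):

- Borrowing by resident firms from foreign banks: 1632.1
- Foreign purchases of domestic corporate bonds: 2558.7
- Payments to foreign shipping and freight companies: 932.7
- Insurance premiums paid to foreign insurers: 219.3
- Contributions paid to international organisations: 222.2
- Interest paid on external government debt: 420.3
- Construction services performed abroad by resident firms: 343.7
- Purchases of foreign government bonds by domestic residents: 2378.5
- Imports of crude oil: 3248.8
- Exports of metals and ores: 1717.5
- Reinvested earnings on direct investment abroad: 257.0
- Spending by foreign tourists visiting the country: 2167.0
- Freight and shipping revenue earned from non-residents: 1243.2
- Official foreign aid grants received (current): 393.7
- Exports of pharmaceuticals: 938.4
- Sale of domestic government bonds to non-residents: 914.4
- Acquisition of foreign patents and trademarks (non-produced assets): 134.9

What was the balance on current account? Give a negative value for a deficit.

2017.2

Goods: 1717.5 - 3248.8 + 938.4 = -592.9
Services: -932.7 + 1243.2 - 219.3 + 343.7 + 2167.0 = 2601.9
Primary income: -420.3 + 257.0 = -163.3
Secondary income: -222.2 + 393.7 = 171.5
Current account = (-592.9) + 2601.9 + (-163.3) + 171.5 = 2017.2
(Excluded from the current account — financial account: borrowing by resident firms from foreign banks 1632.1, foreign purchases of domestic corporate bonds 2558.7, purchases of foreign government bonds by domestic residents 2378.5, sale of domestic government bonds to non-residents 914.4; capital account: acquisition of foreign patents and trademarks (non-produced assets) 134.9.)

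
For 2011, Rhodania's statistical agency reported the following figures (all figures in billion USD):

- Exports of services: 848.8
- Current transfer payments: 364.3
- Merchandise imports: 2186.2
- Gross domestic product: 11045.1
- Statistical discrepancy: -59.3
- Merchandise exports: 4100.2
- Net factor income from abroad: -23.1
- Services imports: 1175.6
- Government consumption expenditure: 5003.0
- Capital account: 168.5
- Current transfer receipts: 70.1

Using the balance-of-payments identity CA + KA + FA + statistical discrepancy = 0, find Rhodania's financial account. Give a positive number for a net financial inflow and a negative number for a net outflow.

-1379.1

Goods balance = 4100.2 - 2186.2 = 1914.0
Services balance = 848.8 - 1175.6 = -326.8
Trade balance (goods + services) = 1914.0 + (-326.8) = 1587.2
Net primary income = -23.1
Net secondary income = 70.1 - 364.3 = -294.2
Current account = 1587.2 + (-23.1) + (-294.2) = 1269.9
Financial account = -(1269.9 + 168.5 + (-59.3)) = -1379.1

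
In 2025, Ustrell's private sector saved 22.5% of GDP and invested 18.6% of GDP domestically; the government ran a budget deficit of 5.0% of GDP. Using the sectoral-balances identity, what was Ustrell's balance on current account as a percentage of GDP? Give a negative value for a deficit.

By the sectoral-balances identity, CA = (S_private - I) + (T - G).
Private balance = 22.5 - 18.6 = 3.9
Government balance (T - G) = -5.0
CA = 3.9 + (-5.0) = -1.1

-1.1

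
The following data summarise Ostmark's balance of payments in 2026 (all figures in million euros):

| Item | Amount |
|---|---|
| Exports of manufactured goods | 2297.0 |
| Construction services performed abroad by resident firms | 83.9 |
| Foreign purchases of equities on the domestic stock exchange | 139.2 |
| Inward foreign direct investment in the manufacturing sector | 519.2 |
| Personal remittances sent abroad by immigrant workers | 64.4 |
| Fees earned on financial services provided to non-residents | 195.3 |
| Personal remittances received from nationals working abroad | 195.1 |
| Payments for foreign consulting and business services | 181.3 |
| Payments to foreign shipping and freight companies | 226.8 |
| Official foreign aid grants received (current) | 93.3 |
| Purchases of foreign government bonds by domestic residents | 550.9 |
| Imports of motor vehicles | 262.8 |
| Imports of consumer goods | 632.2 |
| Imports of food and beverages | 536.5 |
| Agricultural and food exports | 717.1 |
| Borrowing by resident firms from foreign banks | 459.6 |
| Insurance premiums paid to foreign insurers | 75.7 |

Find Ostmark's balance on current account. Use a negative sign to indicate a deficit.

Goods: -632.2 - 262.8 + 2297.0 - 536.5 + 717.1 = 1582.6
Services: -226.8 - 75.7 + 83.9 + 195.3 - 181.3 = -204.6
Secondary income: 195.1 - 64.4 + 93.3 = 224.0
Current account = 1582.6 + (-204.6) + 224.0 = 1602.0
(Excluded from the current account — financial account: foreign purchases of equities on the domestic stock exchange 139.2, inward foreign direct investment in the manufacturing sector 519.2, purchases of foreign government bonds by domestic residents 550.9, borrowing by resident firms from foreign banks 459.6.)

1602.0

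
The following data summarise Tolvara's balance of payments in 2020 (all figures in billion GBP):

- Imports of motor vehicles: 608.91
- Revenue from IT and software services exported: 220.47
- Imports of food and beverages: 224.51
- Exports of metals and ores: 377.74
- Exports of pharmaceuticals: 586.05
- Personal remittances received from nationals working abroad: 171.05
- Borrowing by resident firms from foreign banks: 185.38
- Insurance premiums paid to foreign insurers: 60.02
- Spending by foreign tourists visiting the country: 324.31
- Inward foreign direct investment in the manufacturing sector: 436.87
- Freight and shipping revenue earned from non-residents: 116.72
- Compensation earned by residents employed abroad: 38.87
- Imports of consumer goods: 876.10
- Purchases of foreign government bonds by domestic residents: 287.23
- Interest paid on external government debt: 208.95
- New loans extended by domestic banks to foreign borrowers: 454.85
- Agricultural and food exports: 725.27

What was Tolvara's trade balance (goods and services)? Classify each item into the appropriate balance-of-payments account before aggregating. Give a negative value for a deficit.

581.02

Goods: -876.10 + 586.05 + 725.27 - 608.91 - 224.51 + 377.74 = -20.46
Services: 220.47 - 60.02 + 324.31 + 116.72 = 601.48
Trade balance = -20.46 + 601.48 = 581.02
(Excluded from the trade balance — secondary income: personal remittances received from nationals working abroad 171.05; financial account: borrowing by resident firms from foreign banks 185.38, inward foreign direct investment in the manufacturing sector 436.87, purchases of foreign government bonds by domestic residents 287.23, new loans extended by domestic banks to foreign borrowers 454.85; primary income: compensation earned by residents employed abroad 38.87, interest paid on external government debt 208.95.)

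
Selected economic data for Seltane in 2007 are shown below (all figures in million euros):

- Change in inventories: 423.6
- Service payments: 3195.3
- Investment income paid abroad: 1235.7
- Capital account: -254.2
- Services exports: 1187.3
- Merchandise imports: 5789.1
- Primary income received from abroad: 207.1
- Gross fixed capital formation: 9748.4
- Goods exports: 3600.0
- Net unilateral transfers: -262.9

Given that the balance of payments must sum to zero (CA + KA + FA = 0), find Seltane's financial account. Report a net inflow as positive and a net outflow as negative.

5742.8

Goods balance = 3600.0 - 5789.1 = -2189.1
Services balance = 1187.3 - 3195.3 = -2008.0
Trade balance (goods + services) = -2189.1 + (-2008.0) = -4197.1
Net primary income = 207.1 - 1235.7 = -1028.6
Net secondary income = -262.9
Current account = -4197.1 + (-1028.6) + (-262.9) = -5488.6
Financial account = -(-5488.6 + (-254.2)) = 5742.8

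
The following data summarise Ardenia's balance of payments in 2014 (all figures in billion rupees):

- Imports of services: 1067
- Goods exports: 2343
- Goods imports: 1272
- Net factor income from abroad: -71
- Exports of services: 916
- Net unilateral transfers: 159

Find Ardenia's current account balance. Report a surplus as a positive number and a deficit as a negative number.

1008

Goods balance = 2343 - 1272 = 1071
Services balance = 916 - 1067 = -151
Trade balance (goods + services) = 1071 + (-151) = 920
Net primary income = -71
Net secondary income = 159
Current account = 920 + (-71) + 159 = 1008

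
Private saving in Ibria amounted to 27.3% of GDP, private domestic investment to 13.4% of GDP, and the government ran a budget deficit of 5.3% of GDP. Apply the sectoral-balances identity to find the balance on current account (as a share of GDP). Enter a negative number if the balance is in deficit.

By the sectoral-balances identity, CA = (S_private - I) + (T - G).
Private balance = 27.3 - 13.4 = 13.9
Government balance (T - G) = -5.3
CA = 13.9 + (-5.3) = 8.6

8.6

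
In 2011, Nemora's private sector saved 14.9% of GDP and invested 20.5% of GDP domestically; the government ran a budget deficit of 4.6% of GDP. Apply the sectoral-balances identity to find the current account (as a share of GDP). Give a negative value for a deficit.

-10.2

By the sectoral-balances identity, CA = (S_private - I) + (T - G).
Private balance = 14.9 - 20.5 = -5.6
Government balance (T - G) = -4.6
CA = -5.6 + (-4.6) = -10.2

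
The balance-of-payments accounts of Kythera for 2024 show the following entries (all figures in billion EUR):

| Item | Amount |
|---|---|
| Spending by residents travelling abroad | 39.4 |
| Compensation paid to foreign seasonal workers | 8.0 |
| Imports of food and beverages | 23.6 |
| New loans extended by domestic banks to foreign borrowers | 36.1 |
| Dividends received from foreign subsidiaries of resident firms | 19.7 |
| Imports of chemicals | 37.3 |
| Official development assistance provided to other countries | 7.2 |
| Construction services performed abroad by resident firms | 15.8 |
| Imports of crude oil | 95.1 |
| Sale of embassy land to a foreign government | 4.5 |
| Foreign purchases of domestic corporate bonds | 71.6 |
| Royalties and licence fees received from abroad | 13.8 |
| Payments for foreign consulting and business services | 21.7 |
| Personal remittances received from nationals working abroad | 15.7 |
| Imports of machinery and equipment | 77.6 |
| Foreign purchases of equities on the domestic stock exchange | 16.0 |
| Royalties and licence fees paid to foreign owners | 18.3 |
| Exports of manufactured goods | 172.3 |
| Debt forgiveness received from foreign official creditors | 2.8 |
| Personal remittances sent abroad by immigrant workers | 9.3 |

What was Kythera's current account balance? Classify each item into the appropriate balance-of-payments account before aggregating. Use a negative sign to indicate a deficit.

-100.2

Goods: -77.6 - 23.6 + 172.3 - 95.1 - 37.3 = -61.3
Services: 15.8 - 18.3 - 39.4 - 21.7 + 13.8 = -49.8
Primary income: 19.7 - 8.0 = 11.7
Secondary income: -9.3 - 7.2 + 15.7 = -0.8
Current account = (-61.3) + (-49.8) + 11.7 + (-0.8) = -100.2
(Excluded from the current account — financial account: new loans extended by domestic banks to foreign borrowers 36.1, foreign purchases of domestic corporate bonds 71.6, foreign purchases of equities on the domestic stock exchange 16.0; capital account: sale of embassy land to a foreign government 4.5, debt forgiveness received from foreign official creditors 2.8.)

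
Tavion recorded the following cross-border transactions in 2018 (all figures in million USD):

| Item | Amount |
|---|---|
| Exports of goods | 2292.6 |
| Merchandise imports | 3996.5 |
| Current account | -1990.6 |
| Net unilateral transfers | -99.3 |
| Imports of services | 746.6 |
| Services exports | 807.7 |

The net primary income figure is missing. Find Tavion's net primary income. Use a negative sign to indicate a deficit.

-248.5

Current account = goods balance + services balance + net primary income + net secondary income
Sum of the known components = -1742.1
Net primary income = CA - (known components) = -1990.6 - (-1742.1) = -248.5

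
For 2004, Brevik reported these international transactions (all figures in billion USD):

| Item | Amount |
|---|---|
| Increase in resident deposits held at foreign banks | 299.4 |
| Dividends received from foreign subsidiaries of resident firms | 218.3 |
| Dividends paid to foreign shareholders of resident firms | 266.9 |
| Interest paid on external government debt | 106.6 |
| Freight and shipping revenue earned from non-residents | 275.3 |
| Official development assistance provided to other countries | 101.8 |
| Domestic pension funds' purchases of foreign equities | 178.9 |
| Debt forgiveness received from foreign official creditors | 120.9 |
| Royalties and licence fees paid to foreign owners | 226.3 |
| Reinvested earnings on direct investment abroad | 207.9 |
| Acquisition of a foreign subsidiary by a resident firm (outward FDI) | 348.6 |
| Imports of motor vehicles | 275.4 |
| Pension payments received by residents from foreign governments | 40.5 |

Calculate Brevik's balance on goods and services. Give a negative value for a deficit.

-226.4

Goods: -275.4
Services: -226.3 + 275.3 = 49.0
Trade balance = -275.4 + 49.0 = -226.4
(Excluded from the trade balance — financial account: increase in resident deposits held at foreign banks 299.4, domestic pension funds' purchases of foreign equities 178.9, acquisition of a foreign subsidiary by a resident firm (outward FDI) 348.6; primary income: dividends received from foreign subsidiaries of resident firms 218.3, dividends paid to foreign shareholders of resident firms 266.9, interest paid on external government debt 106.6, reinvested earnings on direct investment abroad 207.9; secondary income: official development assistance provided to other countries 101.8, pension payments received by residents from foreign governments 40.5; capital account: debt forgiveness received from foreign official creditors 120.9.)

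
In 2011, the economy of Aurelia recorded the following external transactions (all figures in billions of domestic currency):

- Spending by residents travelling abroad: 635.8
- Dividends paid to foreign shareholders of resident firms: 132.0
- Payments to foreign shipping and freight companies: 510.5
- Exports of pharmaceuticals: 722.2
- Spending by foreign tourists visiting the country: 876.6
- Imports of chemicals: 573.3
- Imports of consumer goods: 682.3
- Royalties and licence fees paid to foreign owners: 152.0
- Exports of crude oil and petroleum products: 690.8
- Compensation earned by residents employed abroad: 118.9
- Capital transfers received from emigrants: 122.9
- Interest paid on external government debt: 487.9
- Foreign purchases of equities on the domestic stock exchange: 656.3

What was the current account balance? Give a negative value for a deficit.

Goods: 722.2 - 682.3 - 573.3 + 690.8 = 157.4
Services: -635.8 - 152.0 - 510.5 + 876.6 = -421.7
Primary income: -487.9 - 132.0 + 118.9 = -501.0
Current account = 157.4 + (-421.7) + (-501.0) = -765.3
(Excluded from the current account — capital account: capital transfers received from emigrants 122.9; financial account: foreign purchases of equities on the domestic stock exchange 656.3.)

-765.3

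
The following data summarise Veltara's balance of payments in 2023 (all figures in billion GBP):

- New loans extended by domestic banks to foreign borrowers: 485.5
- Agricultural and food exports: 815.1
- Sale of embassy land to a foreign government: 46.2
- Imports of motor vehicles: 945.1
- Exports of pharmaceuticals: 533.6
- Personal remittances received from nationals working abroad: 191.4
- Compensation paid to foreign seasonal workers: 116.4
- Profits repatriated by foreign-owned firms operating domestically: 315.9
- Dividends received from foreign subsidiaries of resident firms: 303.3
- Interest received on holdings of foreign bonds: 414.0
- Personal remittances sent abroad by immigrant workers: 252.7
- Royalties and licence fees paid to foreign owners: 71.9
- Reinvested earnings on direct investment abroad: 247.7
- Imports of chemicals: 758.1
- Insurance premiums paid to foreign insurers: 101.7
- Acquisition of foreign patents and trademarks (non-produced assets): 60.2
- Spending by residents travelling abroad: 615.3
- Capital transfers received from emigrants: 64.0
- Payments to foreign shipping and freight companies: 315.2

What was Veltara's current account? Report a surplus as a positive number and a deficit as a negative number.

-987.2

Goods: -758.1 - 945.1 + 815.1 + 533.6 = -354.5
Services: -315.2 - 101.7 - 71.9 - 615.3 = -1104.1
Primary income: 303.3 + 247.7 + 414.0 - 116.4 - 315.9 = 532.7
Secondary income: -252.7 + 191.4 = -61.3
Current account = (-354.5) + (-1104.1) + 532.7 + (-61.3) = -987.2
(Excluded from the current account — financial account: new loans extended by domestic banks to foreign borrowers 485.5; capital account: sale of embassy land to a foreign government 46.2, acquisition of foreign patents and trademarks (non-produced assets) 60.2, capital transfers received from emigrants 64.0.)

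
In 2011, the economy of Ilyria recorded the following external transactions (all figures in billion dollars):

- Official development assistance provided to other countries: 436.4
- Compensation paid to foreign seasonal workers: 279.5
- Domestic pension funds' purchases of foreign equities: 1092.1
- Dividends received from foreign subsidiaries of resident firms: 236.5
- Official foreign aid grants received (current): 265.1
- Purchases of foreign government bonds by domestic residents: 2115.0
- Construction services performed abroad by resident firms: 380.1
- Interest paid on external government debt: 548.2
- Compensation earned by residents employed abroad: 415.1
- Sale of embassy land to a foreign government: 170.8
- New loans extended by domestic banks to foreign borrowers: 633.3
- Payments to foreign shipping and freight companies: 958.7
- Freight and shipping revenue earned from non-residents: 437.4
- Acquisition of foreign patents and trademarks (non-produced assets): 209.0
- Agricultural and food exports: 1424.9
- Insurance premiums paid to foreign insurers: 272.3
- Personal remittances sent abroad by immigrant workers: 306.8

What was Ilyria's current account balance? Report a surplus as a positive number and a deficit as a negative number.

Goods: 1424.9
Services: -958.7 + 437.4 + 380.1 - 272.3 = -413.5
Primary income: 415.1 - 548.2 - 279.5 + 236.5 = -176.1
Secondary income: -436.4 + 265.1 - 306.8 = -478.1
Current account = 1424.9 + (-413.5) + (-176.1) + (-478.1) = 357.2
(Excluded from the current account — financial account: domestic pension funds' purchases of foreign equities 1092.1, purchases of foreign government bonds by domestic residents 2115.0, new loans extended by domestic banks to foreign borrowers 633.3; capital account: sale of embassy land to a foreign government 170.8, acquisition of foreign patents and trademarks (non-produced assets) 209.0.)

357.2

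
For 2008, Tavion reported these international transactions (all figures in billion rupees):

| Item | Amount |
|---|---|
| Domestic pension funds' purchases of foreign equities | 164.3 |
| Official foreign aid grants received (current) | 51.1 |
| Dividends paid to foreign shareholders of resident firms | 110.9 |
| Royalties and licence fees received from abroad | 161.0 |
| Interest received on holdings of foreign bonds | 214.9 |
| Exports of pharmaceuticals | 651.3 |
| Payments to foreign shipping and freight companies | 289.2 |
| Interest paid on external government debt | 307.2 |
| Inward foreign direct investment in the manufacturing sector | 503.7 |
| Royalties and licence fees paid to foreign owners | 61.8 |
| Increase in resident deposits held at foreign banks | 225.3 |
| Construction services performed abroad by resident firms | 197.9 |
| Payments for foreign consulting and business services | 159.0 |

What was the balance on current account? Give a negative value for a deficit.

348.1

Goods: 651.3
Services: 161.0 - 289.2 + 197.9 - 159.0 - 61.8 = -151.1
Primary income: -110.9 - 307.2 + 214.9 = -203.2
Secondary income: 51.1
Current account = 651.3 + (-151.1) + (-203.2) + 51.1 = 348.1
(Excluded from the current account — financial account: domestic pension funds' purchases of foreign equities 164.3, inward foreign direct investment in the manufacturing sector 503.7, increase in resident deposits held at foreign banks 225.3.)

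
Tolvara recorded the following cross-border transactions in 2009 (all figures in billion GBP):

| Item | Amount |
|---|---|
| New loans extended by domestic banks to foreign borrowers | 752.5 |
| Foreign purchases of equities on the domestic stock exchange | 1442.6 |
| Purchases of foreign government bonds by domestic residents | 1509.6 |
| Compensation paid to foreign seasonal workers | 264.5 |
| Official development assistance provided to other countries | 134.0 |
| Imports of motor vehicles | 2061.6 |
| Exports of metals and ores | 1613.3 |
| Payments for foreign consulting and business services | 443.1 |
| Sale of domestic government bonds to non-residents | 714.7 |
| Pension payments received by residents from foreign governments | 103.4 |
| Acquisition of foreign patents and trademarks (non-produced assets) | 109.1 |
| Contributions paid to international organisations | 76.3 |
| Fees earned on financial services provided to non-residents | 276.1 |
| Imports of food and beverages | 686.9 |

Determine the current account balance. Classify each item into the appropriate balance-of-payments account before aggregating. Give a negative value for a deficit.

Goods: 1613.3 - 686.9 - 2061.6 = -1135.2
Services: 276.1 - 443.1 = -167.0
Primary income: -264.5
Secondary income: -76.3 + 103.4 - 134.0 = -106.9
Current account = (-1135.2) + (-167.0) + (-264.5) + (-106.9) = -1673.6
(Excluded from the current account — financial account: new loans extended by domestic banks to foreign borrowers 752.5, foreign purchases of equities on the domestic stock exchange 1442.6, purchases of foreign government bonds by domestic residents 1509.6, sale of domestic government bonds to non-residents 714.7; capital account: acquisition of foreign patents and trademarks (non-produced assets) 109.1.)

-1673.6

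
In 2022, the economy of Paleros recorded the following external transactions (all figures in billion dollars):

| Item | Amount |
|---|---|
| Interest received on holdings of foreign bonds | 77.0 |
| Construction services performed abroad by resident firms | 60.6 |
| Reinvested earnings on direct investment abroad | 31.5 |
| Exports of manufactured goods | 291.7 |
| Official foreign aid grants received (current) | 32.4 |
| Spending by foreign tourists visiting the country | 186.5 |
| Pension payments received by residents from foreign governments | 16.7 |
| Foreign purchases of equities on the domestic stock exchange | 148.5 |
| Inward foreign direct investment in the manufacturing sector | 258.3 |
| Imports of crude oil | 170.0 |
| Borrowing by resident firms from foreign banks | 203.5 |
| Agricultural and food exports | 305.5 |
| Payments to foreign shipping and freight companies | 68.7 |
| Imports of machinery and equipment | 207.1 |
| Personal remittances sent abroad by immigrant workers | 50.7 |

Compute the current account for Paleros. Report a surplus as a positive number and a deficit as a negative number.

Goods: -207.1 - 170.0 + 305.5 + 291.7 = 220.1
Services: -68.7 + 60.6 + 186.5 = 178.4
Primary income: 77.0 + 31.5 = 108.5
Secondary income: -50.7 + 32.4 + 16.7 = -1.6
Current account = 220.1 + 178.4 + 108.5 + (-1.6) = 505.4
(Excluded from the current account — financial account: foreign purchases of equities on the domestic stock exchange 148.5, inward foreign direct investment in the manufacturing sector 258.3, borrowing by resident firms from foreign banks 203.5.)

505.4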